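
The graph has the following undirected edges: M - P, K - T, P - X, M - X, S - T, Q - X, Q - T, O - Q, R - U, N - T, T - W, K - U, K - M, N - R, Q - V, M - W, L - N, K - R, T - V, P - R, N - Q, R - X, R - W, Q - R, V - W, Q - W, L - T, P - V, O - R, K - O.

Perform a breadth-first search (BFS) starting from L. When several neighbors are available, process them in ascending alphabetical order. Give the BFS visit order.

Visit L; enqueue N, T → queue [N, T]
Visit N; enqueue Q, R → queue [T, Q, R]
Visit T; enqueue K, S, V, W → queue [Q, R, K, S, V, W]
Visit Q; enqueue O, X → queue [R, K, S, V, W, O, X]
Visit R; enqueue P, U → queue [K, S, V, W, O, X, P, U]
Visit K; enqueue M → queue [S, V, W, O, X, P, U, M]
Visit S → queue [V, W, O, X, P, U, M]
Visit V → queue [W, O, X, P, U, M]
Visit W → queue [O, X, P, U, M]
Visit O → queue [X, P, U, M]
Visit X → queue [P, U, M]
Visit P → queue [U, M]
Visit U → queue [M]
Visit M → queue []

L N T Q R K S V W O X P U M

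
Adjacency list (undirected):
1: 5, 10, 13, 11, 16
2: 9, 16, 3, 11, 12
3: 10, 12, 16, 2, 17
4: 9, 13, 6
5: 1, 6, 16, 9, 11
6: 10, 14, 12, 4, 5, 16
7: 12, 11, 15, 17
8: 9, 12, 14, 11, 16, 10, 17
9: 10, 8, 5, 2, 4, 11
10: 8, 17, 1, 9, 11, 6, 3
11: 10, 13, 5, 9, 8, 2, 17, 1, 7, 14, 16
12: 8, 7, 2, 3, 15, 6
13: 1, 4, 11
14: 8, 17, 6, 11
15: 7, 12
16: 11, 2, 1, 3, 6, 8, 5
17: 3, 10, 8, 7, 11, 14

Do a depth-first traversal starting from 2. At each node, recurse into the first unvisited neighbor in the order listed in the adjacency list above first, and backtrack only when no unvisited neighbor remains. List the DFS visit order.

Visit 2
2 → 9
9 → 10
10 → 8
8 → 12
12 → 7
7 → 11
11 → 13
13 → 1
1 → 5
5 → 6
6 → 14
14 → 17
17 → 3
3 → 16
6 → 4
7 → 15

2, 9, 10, 8, 12, 7, 11, 13, 1, 5, 6, 14, 17, 3, 16, 4, 15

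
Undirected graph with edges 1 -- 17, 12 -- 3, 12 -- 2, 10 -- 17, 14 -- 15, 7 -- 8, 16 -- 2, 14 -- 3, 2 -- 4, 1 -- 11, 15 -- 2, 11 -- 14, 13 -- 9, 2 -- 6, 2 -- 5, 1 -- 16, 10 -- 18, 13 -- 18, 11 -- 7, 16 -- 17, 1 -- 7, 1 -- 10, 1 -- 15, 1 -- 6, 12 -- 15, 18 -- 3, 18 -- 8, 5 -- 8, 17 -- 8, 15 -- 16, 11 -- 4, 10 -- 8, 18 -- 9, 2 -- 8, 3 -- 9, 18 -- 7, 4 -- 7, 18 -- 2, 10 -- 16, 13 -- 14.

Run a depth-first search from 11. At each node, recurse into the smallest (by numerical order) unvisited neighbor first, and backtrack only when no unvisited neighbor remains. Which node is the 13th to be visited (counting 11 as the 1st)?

3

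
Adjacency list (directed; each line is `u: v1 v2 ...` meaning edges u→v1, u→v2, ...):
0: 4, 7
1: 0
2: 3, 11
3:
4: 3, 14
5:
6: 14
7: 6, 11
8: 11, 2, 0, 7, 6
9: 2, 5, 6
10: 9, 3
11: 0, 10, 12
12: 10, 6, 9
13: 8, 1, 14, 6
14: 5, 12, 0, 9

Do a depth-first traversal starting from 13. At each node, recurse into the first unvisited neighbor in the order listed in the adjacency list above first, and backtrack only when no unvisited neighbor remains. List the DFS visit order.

13 8 11 0 4 3 14 5 12 10 9 2 6 7 1

Visit 13
13 → 8
8 → 11
11 → 0
0 → 4
4 → 3
4 → 14
14 → 5
14 → 12
12 → 10
10 → 9
9 → 2
9 → 6
0 → 7
13 → 1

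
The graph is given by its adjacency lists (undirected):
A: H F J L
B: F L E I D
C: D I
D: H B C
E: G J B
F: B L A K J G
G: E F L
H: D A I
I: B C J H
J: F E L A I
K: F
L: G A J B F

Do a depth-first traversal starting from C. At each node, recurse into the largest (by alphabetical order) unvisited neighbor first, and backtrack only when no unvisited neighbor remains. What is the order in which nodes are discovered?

Visit C
C → I
I → J
J → L
L → G
G → F
F → K
F → B
B → E
B → D
D → H
H → A

C → I → J → L → G → F → K → B → E → D → H → A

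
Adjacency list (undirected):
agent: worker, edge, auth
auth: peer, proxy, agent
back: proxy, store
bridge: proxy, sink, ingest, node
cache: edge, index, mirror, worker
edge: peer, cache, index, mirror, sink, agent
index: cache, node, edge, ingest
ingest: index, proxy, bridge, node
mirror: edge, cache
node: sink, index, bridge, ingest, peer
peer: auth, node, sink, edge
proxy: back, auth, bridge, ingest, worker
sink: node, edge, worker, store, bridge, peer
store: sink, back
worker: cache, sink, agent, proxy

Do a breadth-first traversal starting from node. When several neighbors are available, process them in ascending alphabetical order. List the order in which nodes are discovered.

Visit node; enqueue bridge, index, ingest, peer, sink → queue [bridge, index, ingest, peer, sink]
Visit bridge; enqueue proxy → queue [index, ingest, peer, sink, proxy]
Visit index; enqueue cache, edge → queue [ingest, peer, sink, proxy, cache, edge]
Visit ingest → queue [peer, sink, proxy, cache, edge]
Visit peer; enqueue auth → queue [sink, proxy, cache, edge, auth]
Visit sink; enqueue store, worker → queue [proxy, cache, edge, auth, store, worker]
Visit proxy; enqueue back → queue [cache, edge, auth, store, worker, back]
Visit cache; enqueue mirror → queue [edge, auth, store, worker, back, mirror]
Visit edge; enqueue agent → queue [auth, store, worker, back, mirror, agent]
Visit auth → queue [store, worker, back, mirror, agent]
Visit store → queue [worker, back, mirror, agent]
Visit worker → queue [back, mirror, agent]
Visit back → queue [mirror, agent]
Visit mirror → queue [agent]
Visit agent → queue []

node, bridge, index, ingest, peer, sink, proxy, cache, edge, auth, store, worker, back, mirror, agent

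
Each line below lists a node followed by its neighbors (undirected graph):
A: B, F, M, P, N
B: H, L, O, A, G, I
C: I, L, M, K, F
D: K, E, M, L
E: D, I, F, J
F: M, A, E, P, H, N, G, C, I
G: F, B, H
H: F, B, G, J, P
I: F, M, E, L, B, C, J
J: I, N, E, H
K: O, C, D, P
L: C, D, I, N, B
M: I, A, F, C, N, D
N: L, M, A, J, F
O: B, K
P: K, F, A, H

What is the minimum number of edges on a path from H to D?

3

Level 0: H
Level 1: B, F, G, J, P
Level 2: A, C, E, I, K, L, M, N, O
Level 3: D
D first appears at level 3.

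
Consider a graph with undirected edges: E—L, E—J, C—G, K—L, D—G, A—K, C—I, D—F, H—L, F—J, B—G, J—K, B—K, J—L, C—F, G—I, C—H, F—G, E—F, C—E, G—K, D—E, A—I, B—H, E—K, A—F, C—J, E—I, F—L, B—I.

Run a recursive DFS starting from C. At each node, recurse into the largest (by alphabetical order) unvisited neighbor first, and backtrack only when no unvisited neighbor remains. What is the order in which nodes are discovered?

Visit C
C → J
J → L
L → K
K → G
G → I
I → E
E → F
F → D
F → A
I → B
B → H

C J L K G I E F D A B H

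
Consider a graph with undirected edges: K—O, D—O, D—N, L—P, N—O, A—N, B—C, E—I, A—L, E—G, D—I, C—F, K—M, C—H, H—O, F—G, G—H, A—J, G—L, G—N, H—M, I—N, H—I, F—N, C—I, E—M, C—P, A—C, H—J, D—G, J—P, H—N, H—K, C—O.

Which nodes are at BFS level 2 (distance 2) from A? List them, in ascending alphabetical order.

B, D, F, G, H, I, O, P

Level 0: A
Level 1: C, J, L, N
Level 2: B, D, F, G, H, I, O, P
Level 3: E, K, M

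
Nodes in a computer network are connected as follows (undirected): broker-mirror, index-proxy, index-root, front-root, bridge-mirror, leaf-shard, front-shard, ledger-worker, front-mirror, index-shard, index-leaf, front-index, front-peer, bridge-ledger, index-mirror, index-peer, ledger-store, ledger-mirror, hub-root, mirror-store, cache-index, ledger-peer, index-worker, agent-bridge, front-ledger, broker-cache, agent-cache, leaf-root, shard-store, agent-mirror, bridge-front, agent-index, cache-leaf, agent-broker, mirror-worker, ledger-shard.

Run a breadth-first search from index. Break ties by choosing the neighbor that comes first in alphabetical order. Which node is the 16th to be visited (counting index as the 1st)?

Visit index; enqueue agent, cache, front, leaf, mirror, peer, proxy, root, shard, worker → queue [agent, cache, front, leaf, mirror, peer, proxy, root, shard, worker]
Visit agent; enqueue bridge, broker → queue [cache, front, leaf, mirror, peer, proxy, root, shard, worker, bridge, broker]
Visit cache → queue [front, leaf, mirror, peer, proxy, root, shard, worker, bridge, broker]
Visit front; enqueue ledger → queue [leaf, mirror, peer, proxy, root, shard, worker, bridge, broker, ledger]
Visit leaf → queue [mirror, peer, proxy, root, shard, worker, bridge, broker, ledger]
Visit mirror; enqueue store → queue [peer, proxy, root, shard, worker, bridge, broker, ledger, store]
Visit peer → queue [proxy, root, shard, worker, bridge, broker, ledger, store]
Visit proxy → queue [root, shard, worker, bridge, broker, ledger, store]
Visit root; enqueue hub → queue [shard, worker, bridge, broker, ledger, store, hub]
Visit shard → queue [worker, bridge, broker, ledger, store, hub]
Visit worker → queue [bridge, broker, ledger, store, hub]
Visit bridge → queue [broker, ledger, store, hub]
Visit broker → queue [ledger, store, hub]
Visit ledger → queue [store, hub]
Visit store → queue [hub]
Visit hub → queue []

Visit order: index, agent, cache, front, leaf, mirror, peer, proxy, root, shard, worker, bridge, broker, ledger, store, hub

hub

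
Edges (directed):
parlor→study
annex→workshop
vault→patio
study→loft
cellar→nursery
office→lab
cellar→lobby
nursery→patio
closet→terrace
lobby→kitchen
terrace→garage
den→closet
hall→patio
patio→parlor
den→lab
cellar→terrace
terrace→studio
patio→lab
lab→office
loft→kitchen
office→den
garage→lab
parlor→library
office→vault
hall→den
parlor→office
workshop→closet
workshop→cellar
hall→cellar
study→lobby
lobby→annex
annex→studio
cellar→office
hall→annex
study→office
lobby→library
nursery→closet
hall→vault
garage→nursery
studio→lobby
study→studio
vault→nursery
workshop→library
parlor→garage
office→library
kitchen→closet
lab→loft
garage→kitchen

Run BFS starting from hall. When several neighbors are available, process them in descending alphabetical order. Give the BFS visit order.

hall, vault, patio, den, cellar, annex, nursery, parlor, lab, closet, terrace, office, lobby, workshop, studio, study, library, garage, loft, kitchen

Visit hall; enqueue vault, patio, den, cellar, annex → queue [vault, patio, den, cellar, annex]
Visit vault; enqueue nursery → queue [patio, den, cellar, annex, nursery]
Visit patio; enqueue parlor, lab → queue [den, cellar, annex, nursery, parlor, lab]
Visit den; enqueue closet → queue [cellar, annex, nursery, parlor, lab, closet]
Visit cellar; enqueue terrace, office, lobby → queue [annex, nursery, parlor, lab, closet, terrace, office, lobby]
Visit annex; enqueue workshop, studio → queue [nursery, parlor, lab, closet, terrace, office, lobby, workshop, studio]
Visit nursery → queue [parlor, lab, closet, terrace, office, lobby, workshop, studio]
Visit parlor; enqueue study, library, garage → queue [lab, closet, terrace, office, lobby, workshop, studio, study, library, garage]
Visit lab; enqueue loft → queue [closet, terrace, office, lobby, workshop, studio, study, library, garage, loft]
Visit closet → queue [terrace, office, lobby, workshop, studio, study, library, garage, loft]
Visit terrace → queue [office, lobby, workshop, studio, study, library, garage, loft]
Visit office → queue [lobby, workshop, studio, study, library, garage, loft]
Visit lobby; enqueue kitchen → queue [workshop, studio, study, library, garage, loft, kitchen]
Visit workshop → queue [studio, study, library, garage, loft, kitchen]
Visit studio → queue [study, library, garage, loft, kitchen]
Visit study → queue [library, garage, loft, kitchen]
Visit library → queue [garage, loft, kitchen]
Visit garage → queue [loft, kitchen]
Visit loft → queue [kitchen]
Visit kitchen → queue []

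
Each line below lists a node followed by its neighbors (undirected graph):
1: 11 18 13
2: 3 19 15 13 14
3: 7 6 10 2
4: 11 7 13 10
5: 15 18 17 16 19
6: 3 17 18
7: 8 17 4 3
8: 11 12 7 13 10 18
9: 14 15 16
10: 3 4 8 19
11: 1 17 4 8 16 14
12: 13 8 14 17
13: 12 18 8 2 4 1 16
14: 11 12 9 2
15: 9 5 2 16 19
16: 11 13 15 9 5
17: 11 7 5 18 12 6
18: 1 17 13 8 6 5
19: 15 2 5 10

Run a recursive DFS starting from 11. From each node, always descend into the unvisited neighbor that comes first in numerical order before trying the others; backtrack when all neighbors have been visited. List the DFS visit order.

11, 1, 13, 2, 3, 6, 17, 5, 15, 9, 14, 12, 8, 7, 4, 10, 19, 18, 16

Visit 11
11 → 1
1 → 13
13 → 2
2 → 3
3 → 6
6 → 17
17 → 5
5 → 15
15 → 9
9 → 14
14 → 12
12 → 8
8 → 7
7 → 4
4 → 10
10 → 19
8 → 18
9 → 16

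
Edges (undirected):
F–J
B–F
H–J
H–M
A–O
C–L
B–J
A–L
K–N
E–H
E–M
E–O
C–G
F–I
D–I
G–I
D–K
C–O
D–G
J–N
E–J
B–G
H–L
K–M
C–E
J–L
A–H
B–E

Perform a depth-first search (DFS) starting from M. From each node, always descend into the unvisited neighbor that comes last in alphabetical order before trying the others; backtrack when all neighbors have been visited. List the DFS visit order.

M, K, N, J, L, H, E, O, C, G, I, F, B, D, A

Visit M
M → K
K → N
N → J
J → L
L → H
H → E
E → O
O → C
C → G
G → I
I → F
F → B
I → D
O → A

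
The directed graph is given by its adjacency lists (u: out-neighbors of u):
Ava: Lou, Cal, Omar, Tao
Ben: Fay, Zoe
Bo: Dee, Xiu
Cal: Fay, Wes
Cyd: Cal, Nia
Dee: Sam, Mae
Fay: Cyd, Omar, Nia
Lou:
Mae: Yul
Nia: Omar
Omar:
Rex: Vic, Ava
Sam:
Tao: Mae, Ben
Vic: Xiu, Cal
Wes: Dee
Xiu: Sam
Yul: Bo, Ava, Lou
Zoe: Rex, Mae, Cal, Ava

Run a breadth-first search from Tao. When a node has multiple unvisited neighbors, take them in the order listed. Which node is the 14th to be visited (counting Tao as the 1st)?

Cal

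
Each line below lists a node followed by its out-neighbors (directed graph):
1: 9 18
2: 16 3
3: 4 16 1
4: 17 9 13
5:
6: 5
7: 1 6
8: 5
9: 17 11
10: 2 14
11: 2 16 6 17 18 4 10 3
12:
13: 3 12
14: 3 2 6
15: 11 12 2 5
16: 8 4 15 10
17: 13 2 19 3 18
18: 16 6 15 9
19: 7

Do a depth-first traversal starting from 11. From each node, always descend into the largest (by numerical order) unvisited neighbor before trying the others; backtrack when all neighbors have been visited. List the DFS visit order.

11, 18, 16, 15, 12, 5, 2, 3, 4, 17, 19, 7, 6, 1, 9, 13, 10, 14, 8

Visit 11
11 → 18
18 → 16
16 → 15
15 → 12
15 → 5
15 → 2
2 → 3
3 → 4
4 → 17
17 → 19
19 → 7
7 → 6
7 → 1
1 → 9
17 → 13
16 → 10
10 → 14
16 → 8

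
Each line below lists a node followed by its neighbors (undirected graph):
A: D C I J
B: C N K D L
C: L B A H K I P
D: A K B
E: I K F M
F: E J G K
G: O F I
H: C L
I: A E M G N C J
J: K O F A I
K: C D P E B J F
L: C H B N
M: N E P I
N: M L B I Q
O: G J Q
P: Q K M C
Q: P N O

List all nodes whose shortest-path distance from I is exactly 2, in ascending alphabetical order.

Level 0: I
Level 1: A, C, E, G, J, M, N
Level 2: B, D, F, H, K, L, O, P, Q

B, D, F, H, K, L, O, P, Q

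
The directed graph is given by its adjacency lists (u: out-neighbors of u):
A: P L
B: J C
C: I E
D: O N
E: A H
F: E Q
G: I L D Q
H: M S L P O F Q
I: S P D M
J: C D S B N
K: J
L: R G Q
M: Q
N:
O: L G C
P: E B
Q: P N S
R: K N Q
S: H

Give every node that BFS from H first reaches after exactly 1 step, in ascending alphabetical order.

Level 0: H
Level 1: F, L, M, O, P, Q, S
Level 2: B, C, E, G, N, R
Level 3: A, D, I, J, K

F, L, M, O, P, Q, S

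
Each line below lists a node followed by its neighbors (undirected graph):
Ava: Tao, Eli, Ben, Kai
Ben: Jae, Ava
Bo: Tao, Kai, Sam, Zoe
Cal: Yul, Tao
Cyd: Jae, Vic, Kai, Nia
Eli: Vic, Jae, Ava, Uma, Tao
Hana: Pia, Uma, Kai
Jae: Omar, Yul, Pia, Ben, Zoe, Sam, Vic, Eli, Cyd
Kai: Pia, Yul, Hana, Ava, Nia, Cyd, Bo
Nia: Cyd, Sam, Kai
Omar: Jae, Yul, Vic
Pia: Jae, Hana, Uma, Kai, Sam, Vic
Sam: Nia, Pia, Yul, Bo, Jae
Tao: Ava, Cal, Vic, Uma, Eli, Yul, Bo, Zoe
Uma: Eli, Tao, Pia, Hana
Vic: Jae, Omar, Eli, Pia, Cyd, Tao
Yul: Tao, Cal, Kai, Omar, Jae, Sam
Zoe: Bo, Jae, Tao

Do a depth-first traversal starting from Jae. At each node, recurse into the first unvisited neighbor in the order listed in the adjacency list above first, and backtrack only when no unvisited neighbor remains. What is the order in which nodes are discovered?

Visit Jae
Jae → Omar
Omar → Yul
Yul → Tao
Tao → Ava
Ava → Eli
Eli → Vic
Vic → Pia
Pia → Hana
Hana → Uma
Hana → Kai
Kai → Nia
Nia → Cyd
Nia → Sam
Sam → Bo
Bo → Zoe
Ava → Ben
Tao → Cal

Jae, Omar, Yul, Tao, Ava, Eli, Vic, Pia, Hana, Uma, Kai, Nia, Cyd, Sam, Bo, Zoe, Ben, Cal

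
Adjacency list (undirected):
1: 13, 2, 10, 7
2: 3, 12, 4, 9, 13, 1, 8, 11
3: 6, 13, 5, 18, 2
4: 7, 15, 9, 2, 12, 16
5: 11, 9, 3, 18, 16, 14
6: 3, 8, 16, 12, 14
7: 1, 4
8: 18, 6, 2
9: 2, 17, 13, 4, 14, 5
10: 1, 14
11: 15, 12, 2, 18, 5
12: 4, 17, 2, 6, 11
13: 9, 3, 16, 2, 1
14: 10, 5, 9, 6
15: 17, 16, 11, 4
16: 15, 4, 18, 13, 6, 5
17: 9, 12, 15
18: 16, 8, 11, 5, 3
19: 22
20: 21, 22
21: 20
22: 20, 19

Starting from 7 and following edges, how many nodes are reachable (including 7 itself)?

18

BFS from 7 visits: 7, 1, 4, 2, 10, 13, 9, 12, 15, 16, 3, 8, 11, 14, 5, 17, 6, 18
Reachable nodes: 18 of 22 total.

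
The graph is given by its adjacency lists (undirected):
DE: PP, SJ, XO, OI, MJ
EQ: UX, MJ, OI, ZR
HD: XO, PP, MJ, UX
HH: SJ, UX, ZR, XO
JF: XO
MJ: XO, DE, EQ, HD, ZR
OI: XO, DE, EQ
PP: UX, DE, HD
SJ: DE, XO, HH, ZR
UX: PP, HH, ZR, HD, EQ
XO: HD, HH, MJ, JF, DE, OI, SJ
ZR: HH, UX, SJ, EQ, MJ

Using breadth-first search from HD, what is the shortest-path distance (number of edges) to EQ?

Level 0: HD
Level 1: MJ, PP, UX, XO
Level 2: DE, EQ, HH, JF, OI, SJ, ZR
EQ first appears at level 2.

2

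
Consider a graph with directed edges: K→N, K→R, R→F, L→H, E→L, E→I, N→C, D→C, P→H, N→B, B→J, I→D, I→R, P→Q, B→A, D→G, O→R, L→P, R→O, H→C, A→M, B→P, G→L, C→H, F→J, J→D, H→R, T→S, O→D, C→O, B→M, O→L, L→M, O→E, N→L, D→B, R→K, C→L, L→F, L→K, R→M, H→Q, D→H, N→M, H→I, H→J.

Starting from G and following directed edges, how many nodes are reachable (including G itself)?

BFS from G visits: G, L, F, H, K, M, P, J, C, I, Q, R, N, D, O, B, E, A
Reachable nodes: 18 of 20 total.

18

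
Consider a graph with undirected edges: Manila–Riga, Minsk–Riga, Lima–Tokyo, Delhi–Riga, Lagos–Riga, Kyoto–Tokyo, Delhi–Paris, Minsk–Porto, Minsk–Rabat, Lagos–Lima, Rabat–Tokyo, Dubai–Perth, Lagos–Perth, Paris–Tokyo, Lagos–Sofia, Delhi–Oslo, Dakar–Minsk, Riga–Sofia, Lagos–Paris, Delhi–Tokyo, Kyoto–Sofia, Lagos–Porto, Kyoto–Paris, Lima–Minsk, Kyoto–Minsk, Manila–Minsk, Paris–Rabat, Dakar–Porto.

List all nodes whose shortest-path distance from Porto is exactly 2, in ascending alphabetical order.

Kyoto, Lima, Manila, Paris, Perth, Rabat, Riga, Sofia

Level 0: Porto
Level 1: Dakar, Lagos, Minsk
Level 2: Kyoto, Lima, Manila, Paris, Perth, Rabat, Riga, Sofia
Level 3: Delhi, Dubai, Tokyo
Level 4: Oslo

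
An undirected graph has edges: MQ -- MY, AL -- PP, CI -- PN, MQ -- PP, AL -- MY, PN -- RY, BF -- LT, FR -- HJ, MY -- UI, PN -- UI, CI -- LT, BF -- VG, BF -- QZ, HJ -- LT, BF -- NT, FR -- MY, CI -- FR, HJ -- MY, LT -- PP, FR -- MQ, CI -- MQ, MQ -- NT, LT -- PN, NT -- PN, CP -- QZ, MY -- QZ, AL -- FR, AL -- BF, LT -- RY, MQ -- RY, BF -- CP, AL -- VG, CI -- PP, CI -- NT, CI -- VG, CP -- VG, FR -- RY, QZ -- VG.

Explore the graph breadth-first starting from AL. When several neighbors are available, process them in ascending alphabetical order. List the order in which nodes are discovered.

AL -> BF -> FR -> MY -> PP -> VG -> CP -> LT -> NT -> QZ -> CI -> HJ -> MQ -> RY -> UI -> PN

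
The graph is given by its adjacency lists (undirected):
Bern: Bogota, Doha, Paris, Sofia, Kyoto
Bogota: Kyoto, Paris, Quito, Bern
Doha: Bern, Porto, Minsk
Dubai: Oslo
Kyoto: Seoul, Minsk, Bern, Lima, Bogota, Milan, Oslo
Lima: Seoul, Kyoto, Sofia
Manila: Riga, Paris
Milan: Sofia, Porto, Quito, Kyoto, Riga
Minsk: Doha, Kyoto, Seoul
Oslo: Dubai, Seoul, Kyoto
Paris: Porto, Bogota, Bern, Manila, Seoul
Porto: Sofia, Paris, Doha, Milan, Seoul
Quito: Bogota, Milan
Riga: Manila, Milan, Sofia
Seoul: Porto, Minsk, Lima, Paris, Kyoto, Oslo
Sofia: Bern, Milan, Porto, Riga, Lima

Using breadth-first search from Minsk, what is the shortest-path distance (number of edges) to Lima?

Level 0: Minsk
Level 1: Doha, Kyoto, Seoul
Level 2: Bern, Bogota, Lima, Milan, Oslo, Paris, Porto
Level 3: Dubai, Manila, Quito, Riga, Sofia
Lima first appears at level 2.

2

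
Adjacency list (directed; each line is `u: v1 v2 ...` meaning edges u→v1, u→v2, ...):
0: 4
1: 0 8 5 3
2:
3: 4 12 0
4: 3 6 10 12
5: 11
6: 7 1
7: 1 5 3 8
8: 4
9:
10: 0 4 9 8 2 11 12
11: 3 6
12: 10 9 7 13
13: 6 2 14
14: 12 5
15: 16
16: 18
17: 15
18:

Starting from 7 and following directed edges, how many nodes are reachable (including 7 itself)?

BFS from 7 visits: 7, 1, 5, 3, 8, 0, 11, 4, 12, 6, 10, 9, 13, 2, 14
Reachable nodes: 15 of 19 total.

15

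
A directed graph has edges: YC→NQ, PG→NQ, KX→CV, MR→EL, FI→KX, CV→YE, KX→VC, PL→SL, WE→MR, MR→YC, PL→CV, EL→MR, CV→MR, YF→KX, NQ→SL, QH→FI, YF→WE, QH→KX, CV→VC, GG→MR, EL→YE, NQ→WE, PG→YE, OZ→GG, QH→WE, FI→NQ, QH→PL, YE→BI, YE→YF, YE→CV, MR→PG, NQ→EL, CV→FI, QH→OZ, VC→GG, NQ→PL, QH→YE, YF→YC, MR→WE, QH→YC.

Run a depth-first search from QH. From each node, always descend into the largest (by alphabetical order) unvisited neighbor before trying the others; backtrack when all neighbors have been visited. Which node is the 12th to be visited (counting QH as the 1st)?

CV

Visit QH
QH → YE
YE → YF
YF → YC
YC → NQ
NQ → WE
WE → MR
MR → PG
MR → EL
NQ → SL
NQ → PL
PL → CV
CV → VC
VC → GG
CV → FI
FI → KX
YE → BI
QH → OZ

Visit order: QH, YE, YF, YC, NQ, WE, MR, PG, EL, SL, PL, CV, VC, GG, FI, KX, BI, OZ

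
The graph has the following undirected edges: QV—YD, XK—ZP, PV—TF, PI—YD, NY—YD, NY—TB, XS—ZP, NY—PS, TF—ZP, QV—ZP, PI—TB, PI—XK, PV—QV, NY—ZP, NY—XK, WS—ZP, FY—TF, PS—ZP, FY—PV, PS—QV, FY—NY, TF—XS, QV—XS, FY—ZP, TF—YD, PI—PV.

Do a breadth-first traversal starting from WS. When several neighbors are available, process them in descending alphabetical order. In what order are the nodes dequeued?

WS, ZP, XS, XK, TF, QV, PS, NY, FY, PI, YD, PV, TB

Visit WS; enqueue ZP → queue [ZP]
Visit ZP; enqueue XS, XK, TF, QV, PS, NY, FY → queue [XS, XK, TF, QV, PS, NY, FY]
Visit XS → queue [XK, TF, QV, PS, NY, FY]
Visit XK; enqueue PI → queue [TF, QV, PS, NY, FY, PI]
Visit TF; enqueue YD, PV → queue [QV, PS, NY, FY, PI, YD, PV]
Visit QV → queue [PS, NY, FY, PI, YD, PV]
Visit PS → queue [NY, FY, PI, YD, PV]
Visit NY; enqueue TB → queue [FY, PI, YD, PV, TB]
Visit FY → queue [PI, YD, PV, TB]
Visit PI → queue [YD, PV, TB]
Visit YD → queue [PV, TB]
Visit PV → queue [TB]
Visit TB → queue []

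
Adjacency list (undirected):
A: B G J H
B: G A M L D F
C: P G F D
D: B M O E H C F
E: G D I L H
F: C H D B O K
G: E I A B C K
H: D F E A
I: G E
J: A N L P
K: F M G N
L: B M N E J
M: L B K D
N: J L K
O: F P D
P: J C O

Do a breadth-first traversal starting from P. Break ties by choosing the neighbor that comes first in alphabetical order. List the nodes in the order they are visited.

P → C → J → O → D → F → G → A → L → N → B → E → H → M → K → I

Visit P; enqueue C, J, O → queue [C, J, O]
Visit C; enqueue D, F, G → queue [J, O, D, F, G]
Visit J; enqueue A, L, N → queue [O, D, F, G, A, L, N]
Visit O → queue [D, F, G, A, L, N]
Visit D; enqueue B, E, H, M → queue [F, G, A, L, N, B, E, H, M]
Visit F; enqueue K → queue [G, A, L, N, B, E, H, M, K]
Visit G; enqueue I → queue [A, L, N, B, E, H, M, K, I]
Visit A → queue [L, N, B, E, H, M, K, I]
Visit L → queue [N, B, E, H, M, K, I]
Visit N → queue [B, E, H, M, K, I]
Visit B → queue [E, H, M, K, I]
Visit E → queue [H, M, K, I]
Visit H → queue [M, K, I]
Visit M → queue [K, I]
Visit K → queue [I]
Visit I → queue []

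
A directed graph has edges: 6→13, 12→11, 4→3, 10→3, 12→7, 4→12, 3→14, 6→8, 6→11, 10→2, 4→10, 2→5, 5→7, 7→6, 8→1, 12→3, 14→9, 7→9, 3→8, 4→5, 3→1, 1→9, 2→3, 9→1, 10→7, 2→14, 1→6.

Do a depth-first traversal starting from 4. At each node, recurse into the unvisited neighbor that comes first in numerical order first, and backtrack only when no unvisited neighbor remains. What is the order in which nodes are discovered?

4, 3, 1, 6, 8, 11, 13, 9, 14, 5, 7, 10, 2, 12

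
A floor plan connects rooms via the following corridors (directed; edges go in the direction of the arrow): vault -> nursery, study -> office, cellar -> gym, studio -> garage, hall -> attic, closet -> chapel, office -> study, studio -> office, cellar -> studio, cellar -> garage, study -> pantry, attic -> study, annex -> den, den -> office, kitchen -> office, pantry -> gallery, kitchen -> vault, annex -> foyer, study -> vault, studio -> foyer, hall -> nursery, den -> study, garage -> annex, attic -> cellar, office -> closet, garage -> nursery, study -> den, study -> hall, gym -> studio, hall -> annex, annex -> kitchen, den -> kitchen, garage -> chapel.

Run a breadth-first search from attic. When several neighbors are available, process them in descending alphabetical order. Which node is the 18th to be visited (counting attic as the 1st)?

chapel

Visit attic; enqueue study, cellar → queue [study, cellar]
Visit study; enqueue vault, pantry, office, hall, den → queue [cellar, vault, pantry, office, hall, den]
Visit cellar; enqueue studio, gym, garage → queue [vault, pantry, office, hall, den, studio, gym, garage]
Visit vault; enqueue nursery → queue [pantry, office, hall, den, studio, gym, garage, nursery]
Visit pantry; enqueue gallery → queue [office, hall, den, studio, gym, garage, nursery, gallery]
Visit office; enqueue closet → queue [hall, den, studio, gym, garage, nursery, gallery, closet]
Visit hall; enqueue annex → queue [den, studio, gym, garage, nursery, gallery, closet, annex]
Visit den; enqueue kitchen → queue [studio, gym, garage, nursery, gallery, closet, annex, kitchen]
Visit studio; enqueue foyer → queue [gym, garage, nursery, gallery, closet, annex, kitchen, foyer]
Visit gym → queue [garage, nursery, gallery, closet, annex, kitchen, foyer]
Visit garage; enqueue chapel → queue [nursery, gallery, closet, annex, kitchen, foyer, chapel]
Visit nursery → queue [gallery, closet, annex, kitchen, foyer, chapel]
Visit gallery → queue [closet, annex, kitchen, foyer, chapel]
Visit closet → queue [annex, kitchen, foyer, chapel]
Visit annex → queue [kitchen, foyer, chapel]
Visit kitchen → queue [foyer, chapel]
Visit foyer → queue [chapel]
Visit chapel → queue []

Visit order: attic, study, cellar, vault, pantry, office, hall, den, studio, gym, garage, nursery, gallery, closet, annex, kitchen, foyer, chapel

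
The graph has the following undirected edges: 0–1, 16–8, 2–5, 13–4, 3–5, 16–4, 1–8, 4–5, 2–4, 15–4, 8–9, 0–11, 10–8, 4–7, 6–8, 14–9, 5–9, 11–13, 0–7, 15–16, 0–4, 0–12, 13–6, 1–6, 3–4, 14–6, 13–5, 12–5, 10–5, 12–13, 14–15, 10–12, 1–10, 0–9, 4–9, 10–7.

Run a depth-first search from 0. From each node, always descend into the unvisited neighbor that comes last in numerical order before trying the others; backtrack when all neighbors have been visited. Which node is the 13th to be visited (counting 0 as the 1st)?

Visit 0
0 → 12
12 → 13
13 → 11
13 → 6
6 → 14
14 → 15
15 → 16
16 → 8
8 → 10
10 → 7
7 → 4
4 → 9
9 → 5
5 → 3
5 → 2
10 → 1

Visit order: 0, 12, 13, 11, 6, 14, 15, 16, 8, 10, 7, 4, 9, 5, 3, 2, 1

9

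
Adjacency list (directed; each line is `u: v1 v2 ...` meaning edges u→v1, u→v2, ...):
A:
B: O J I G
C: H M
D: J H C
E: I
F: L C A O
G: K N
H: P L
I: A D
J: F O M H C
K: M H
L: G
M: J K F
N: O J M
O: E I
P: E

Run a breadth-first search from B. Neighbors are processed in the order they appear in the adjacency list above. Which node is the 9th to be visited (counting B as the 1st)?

H

Visit B; enqueue O, J, I, G → queue [O, J, I, G]
Visit O; enqueue E → queue [J, I, G, E]
Visit J; enqueue F, M, H, C → queue [I, G, E, F, M, H, C]
Visit I; enqueue A, D → queue [G, E, F, M, H, C, A, D]
Visit G; enqueue K, N → queue [E, F, M, H, C, A, D, K, N]
Visit E → queue [F, M, H, C, A, D, K, N]
Visit F; enqueue L → queue [M, H, C, A, D, K, N, L]
Visit M → queue [H, C, A, D, K, N, L]
Visit H; enqueue P → queue [C, A, D, K, N, L, P]
Visit C → queue [A, D, K, N, L, P]
Visit A → queue [D, K, N, L, P]
Visit D → queue [K, N, L, P]
Visit K → queue [N, L, P]
Visit N → queue [L, P]
Visit L → queue [P]
Visit P → queue []

Visit order: B, O, J, I, G, E, F, M, H, C, A, D, K, N, L, P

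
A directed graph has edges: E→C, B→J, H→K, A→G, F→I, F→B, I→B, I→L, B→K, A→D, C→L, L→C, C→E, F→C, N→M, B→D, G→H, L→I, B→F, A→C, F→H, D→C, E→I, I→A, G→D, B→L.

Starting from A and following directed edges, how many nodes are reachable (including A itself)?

12

BFS from A visits: A, C, D, G, E, L, H, I, K, B, F, J
Reachable nodes: 12 of 14 total.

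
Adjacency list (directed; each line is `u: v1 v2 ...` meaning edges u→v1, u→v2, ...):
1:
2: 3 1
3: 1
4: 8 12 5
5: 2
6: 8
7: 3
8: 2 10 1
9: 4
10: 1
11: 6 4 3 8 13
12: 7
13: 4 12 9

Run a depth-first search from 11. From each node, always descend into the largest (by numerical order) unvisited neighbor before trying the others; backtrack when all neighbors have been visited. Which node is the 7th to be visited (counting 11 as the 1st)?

Visit 11
11 → 13
13 → 12
12 → 7
7 → 3
3 → 1
13 → 9
9 → 4
4 → 8
8 → 10
8 → 2
4 → 5
11 → 6

Visit order: 11, 13, 12, 7, 3, 1, 9, 4, 8, 10, 2, 5, 6

9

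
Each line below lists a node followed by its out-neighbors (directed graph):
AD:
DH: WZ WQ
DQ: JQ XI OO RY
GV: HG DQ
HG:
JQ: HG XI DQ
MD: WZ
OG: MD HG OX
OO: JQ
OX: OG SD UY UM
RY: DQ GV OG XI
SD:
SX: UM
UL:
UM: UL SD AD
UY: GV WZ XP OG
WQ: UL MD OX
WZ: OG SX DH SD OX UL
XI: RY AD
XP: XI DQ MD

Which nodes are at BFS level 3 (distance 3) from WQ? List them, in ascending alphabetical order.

Level 0: WQ
Level 1: MD, OX, UL
Level 2: OG, SD, UM, UY, WZ
Level 3: AD, DH, GV, HG, SX, XP
Level 4: DQ, XI
Level 5: JQ, OO, RY

AD, DH, GV, HG, SX, XP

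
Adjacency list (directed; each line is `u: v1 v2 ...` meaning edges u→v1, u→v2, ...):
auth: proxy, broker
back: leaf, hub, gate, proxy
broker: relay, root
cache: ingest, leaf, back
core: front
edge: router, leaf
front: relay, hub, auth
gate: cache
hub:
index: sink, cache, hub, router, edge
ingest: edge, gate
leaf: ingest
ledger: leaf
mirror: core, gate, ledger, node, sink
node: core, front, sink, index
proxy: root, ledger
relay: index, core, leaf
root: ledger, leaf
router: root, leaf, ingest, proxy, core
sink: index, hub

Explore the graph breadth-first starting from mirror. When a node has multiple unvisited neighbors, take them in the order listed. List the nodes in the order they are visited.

Visit mirror; enqueue core, gate, ledger, node, sink → queue [core, gate, ledger, node, sink]
Visit core; enqueue front → queue [gate, ledger, node, sink, front]
Visit gate; enqueue cache → queue [ledger, node, sink, front, cache]
Visit ledger; enqueue leaf → queue [node, sink, front, cache, leaf]
Visit node; enqueue index → queue [sink, front, cache, leaf, index]
Visit sink; enqueue hub → queue [front, cache, leaf, index, hub]
Visit front; enqueue relay, auth → queue [cache, leaf, index, hub, relay, auth]
Visit cache; enqueue ingest, back → queue [leaf, index, hub, relay, auth, ingest, back]
Visit leaf → queue [index, hub, relay, auth, ingest, back]
Visit index; enqueue router, edge → queue [hub, relay, auth, ingest, back, router, edge]
Visit hub → queue [relay, auth, ingest, back, router, edge]
Visit relay → queue [auth, ingest, back, router, edge]
Visit auth; enqueue proxy, broker → queue [ingest, back, router, edge, proxy, broker]
Visit ingest → queue [back, router, edge, proxy, broker]
Visit back → queue [router, edge, proxy, broker]
Visit router; enqueue root → queue [edge, proxy, broker, root]
Visit edge → queue [proxy, broker, root]
Visit proxy → queue [broker, root]
Visit broker → queue [root]
Visit root → queue []

mirror, core, gate, ledger, node, sink, front, cache, leaf, index, hub, relay, auth, ingest, back, router, edge, proxy, broker, root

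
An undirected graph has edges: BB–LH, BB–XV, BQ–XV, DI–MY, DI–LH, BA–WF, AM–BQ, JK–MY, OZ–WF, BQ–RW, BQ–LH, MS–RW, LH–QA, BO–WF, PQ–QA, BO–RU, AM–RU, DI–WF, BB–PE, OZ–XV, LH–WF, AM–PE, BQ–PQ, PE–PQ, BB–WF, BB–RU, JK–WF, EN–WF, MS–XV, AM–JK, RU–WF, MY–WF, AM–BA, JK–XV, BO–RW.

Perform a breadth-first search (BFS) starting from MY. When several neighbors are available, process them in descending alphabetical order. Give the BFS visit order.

MY -> WF -> JK -> DI -> RU -> OZ -> LH -> EN -> BO -> BB -> BA -> XV -> AM -> QA -> BQ -> RW -> PE -> MS -> PQ

Visit MY; enqueue WF, JK, DI → queue [WF, JK, DI]
Visit WF; enqueue RU, OZ, LH, EN, BO, BB, BA → queue [JK, DI, RU, OZ, LH, EN, BO, BB, BA]
Visit JK; enqueue XV, AM → queue [DI, RU, OZ, LH, EN, BO, BB, BA, XV, AM]
Visit DI → queue [RU, OZ, LH, EN, BO, BB, BA, XV, AM]
Visit RU → queue [OZ, LH, EN, BO, BB, BA, XV, AM]
Visit OZ → queue [LH, EN, BO, BB, BA, XV, AM]
Visit LH; enqueue QA, BQ → queue [EN, BO, BB, BA, XV, AM, QA, BQ]
Visit EN → queue [BO, BB, BA, XV, AM, QA, BQ]
Visit BO; enqueue RW → queue [BB, BA, XV, AM, QA, BQ, RW]
Visit BB; enqueue PE → queue [BA, XV, AM, QA, BQ, RW, PE]
Visit BA → queue [XV, AM, QA, BQ, RW, PE]
Visit XV; enqueue MS → queue [AM, QA, BQ, RW, PE, MS]
Visit AM → queue [QA, BQ, RW, PE, MS]
Visit QA; enqueue PQ → queue [BQ, RW, PE, MS, PQ]
Visit BQ → queue [RW, PE, MS, PQ]
Visit RW → queue [PE, MS, PQ]
Visit PE → queue [MS, PQ]
Visit MS → queue [PQ]
Visit PQ → queue []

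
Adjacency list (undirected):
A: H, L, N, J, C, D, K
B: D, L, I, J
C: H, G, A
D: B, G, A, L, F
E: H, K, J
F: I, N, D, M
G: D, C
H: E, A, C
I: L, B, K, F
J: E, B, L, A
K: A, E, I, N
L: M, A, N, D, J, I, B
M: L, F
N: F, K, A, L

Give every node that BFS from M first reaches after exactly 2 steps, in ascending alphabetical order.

A, B, D, I, J, N

Level 0: M
Level 1: F, L
Level 2: A, B, D, I, J, N
Level 3: C, E, G, H, K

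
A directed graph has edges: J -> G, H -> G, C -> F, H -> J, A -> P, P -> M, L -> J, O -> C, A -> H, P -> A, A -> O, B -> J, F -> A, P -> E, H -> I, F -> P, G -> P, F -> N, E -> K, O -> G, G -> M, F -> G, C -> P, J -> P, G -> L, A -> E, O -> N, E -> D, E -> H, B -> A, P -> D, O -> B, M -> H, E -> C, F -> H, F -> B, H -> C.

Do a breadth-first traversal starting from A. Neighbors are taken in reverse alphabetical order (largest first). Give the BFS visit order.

A → P → O → H → E → M → D → N → G → C → B → J → I → K → L → F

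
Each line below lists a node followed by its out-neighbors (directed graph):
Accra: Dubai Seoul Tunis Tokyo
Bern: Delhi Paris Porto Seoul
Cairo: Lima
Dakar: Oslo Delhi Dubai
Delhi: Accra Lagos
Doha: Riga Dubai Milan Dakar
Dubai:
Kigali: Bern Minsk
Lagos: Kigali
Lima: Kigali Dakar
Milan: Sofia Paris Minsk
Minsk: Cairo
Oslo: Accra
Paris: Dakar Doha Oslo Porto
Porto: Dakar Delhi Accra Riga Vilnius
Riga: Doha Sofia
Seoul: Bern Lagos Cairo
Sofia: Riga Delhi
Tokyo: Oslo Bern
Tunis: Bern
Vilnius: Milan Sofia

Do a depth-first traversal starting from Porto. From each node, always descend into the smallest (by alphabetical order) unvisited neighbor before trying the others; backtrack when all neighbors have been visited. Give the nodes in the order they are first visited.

Visit Porto
Porto → Accra
Accra → Dubai
Accra → Seoul
Seoul → Bern
Bern → Delhi
Delhi → Lagos
Lagos → Kigali
Kigali → Minsk
Minsk → Cairo
Cairo → Lima
Lima → Dakar
Dakar → Oslo
Bern → Paris
Paris → Doha
Doha → Milan
Milan → Sofia
Sofia → Riga
Accra → Tokyo
Accra → Tunis
Porto → Vilnius

Porto, Accra, Dubai, Seoul, Bern, Delhi, Lagos, Kigali, Minsk, Cairo, Lima, Dakar, Oslo, Paris, Doha, Milan, Sofia, Riga, Tokyo, Tunis, Vilnius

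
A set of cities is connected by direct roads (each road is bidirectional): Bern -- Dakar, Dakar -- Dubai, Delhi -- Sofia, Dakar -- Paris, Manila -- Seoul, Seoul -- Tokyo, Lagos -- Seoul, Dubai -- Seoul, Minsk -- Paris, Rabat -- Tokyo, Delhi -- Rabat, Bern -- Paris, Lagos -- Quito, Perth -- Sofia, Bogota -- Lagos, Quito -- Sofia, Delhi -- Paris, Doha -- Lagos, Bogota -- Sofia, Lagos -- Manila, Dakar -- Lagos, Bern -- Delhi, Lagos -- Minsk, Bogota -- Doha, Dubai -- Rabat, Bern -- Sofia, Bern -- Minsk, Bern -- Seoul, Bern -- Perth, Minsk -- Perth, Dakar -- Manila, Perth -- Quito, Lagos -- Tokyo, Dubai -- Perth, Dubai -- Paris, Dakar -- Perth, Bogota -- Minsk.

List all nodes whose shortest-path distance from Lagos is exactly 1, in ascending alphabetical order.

Level 0: Lagos
Level 1: Bogota, Dakar, Doha, Manila, Minsk, Quito, Seoul, Tokyo
Level 2: Bern, Dubai, Paris, Perth, Rabat, Sofia
Level 3: Delhi

Bogota, Dakar, Doha, Manila, Minsk, Quito, Seoul, Tokyo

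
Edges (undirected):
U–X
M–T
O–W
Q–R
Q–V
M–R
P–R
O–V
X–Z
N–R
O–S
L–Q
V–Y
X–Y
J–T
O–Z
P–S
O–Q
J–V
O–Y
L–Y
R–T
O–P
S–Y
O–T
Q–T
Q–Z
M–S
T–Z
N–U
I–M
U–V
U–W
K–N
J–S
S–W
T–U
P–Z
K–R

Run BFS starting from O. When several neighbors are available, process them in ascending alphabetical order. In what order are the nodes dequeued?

Visit O; enqueue P, Q, S, T, V, W, Y, Z → queue [P, Q, S, T, V, W, Y, Z]
Visit P; enqueue R → queue [Q, S, T, V, W, Y, Z, R]
Visit Q; enqueue L → queue [S, T, V, W, Y, Z, R, L]
Visit S; enqueue J, M → queue [T, V, W, Y, Z, R, L, J, M]
Visit T; enqueue U → queue [V, W, Y, Z, R, L, J, M, U]
Visit V → queue [W, Y, Z, R, L, J, M, U]
Visit W → queue [Y, Z, R, L, J, M, U]
Visit Y; enqueue X → queue [Z, R, L, J, M, U, X]
Visit Z → queue [R, L, J, M, U, X]
Visit R; enqueue K, N → queue [L, J, M, U, X, K, N]
Visit L → queue [J, M, U, X, K, N]
Visit J → queue [M, U, X, K, N]
Visit M; enqueue I → queue [U, X, K, N, I]
Visit U → queue [X, K, N, I]
Visit X → queue [K, N, I]
Visit K → queue [N, I]
Visit N → queue [I]
Visit I → queue []

O -> P -> Q -> S -> T -> V -> W -> Y -> Z -> R -> L -> J -> M -> U -> X -> K -> N -> I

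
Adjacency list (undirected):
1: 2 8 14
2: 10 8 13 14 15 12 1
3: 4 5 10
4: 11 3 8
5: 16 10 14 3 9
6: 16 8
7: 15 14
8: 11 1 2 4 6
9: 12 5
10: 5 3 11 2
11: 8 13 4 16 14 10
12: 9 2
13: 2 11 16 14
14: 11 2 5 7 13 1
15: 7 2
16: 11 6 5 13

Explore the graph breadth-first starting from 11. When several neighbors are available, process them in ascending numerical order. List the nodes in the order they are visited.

11 → 4 → 8 → 10 → 13 → 14 → 16 → 3 → 1 → 2 → 6 → 5 → 7 → 12 → 15 → 9

Visit 11; enqueue 4, 8, 10, 13, 14, 16 → queue [4, 8, 10, 13, 14, 16]
Visit 4; enqueue 3 → queue [8, 10, 13, 14, 16, 3]
Visit 8; enqueue 1, 2, 6 → queue [10, 13, 14, 16, 3, 1, 2, 6]
Visit 10; enqueue 5 → queue [13, 14, 16, 3, 1, 2, 6, 5]
Visit 13 → queue [14, 16, 3, 1, 2, 6, 5]
Visit 14; enqueue 7 → queue [16, 3, 1, 2, 6, 5, 7]
Visit 16 → queue [3, 1, 2, 6, 5, 7]
Visit 3 → queue [1, 2, 6, 5, 7]
Visit 1 → queue [2, 6, 5, 7]
Visit 2; enqueue 12, 15 → queue [6, 5, 7, 12, 15]
Visit 6 → queue [5, 7, 12, 15]
Visit 5; enqueue 9 → queue [7, 12, 15, 9]
Visit 7 → queue [12, 15, 9]
Visit 12 → queue [15, 9]
Visit 15 → queue [9]
Visit 9 → queue []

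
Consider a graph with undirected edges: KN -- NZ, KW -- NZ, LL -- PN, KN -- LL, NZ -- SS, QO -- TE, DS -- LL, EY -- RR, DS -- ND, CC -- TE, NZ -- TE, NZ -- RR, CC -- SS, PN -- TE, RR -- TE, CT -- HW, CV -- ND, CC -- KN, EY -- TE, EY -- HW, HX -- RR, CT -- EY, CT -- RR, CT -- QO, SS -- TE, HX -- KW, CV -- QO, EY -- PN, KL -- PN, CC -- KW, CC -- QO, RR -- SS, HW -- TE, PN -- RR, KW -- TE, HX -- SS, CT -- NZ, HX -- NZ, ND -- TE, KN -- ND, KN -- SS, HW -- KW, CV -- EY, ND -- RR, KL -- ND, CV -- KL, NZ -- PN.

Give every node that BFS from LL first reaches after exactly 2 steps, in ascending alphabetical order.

CC, EY, KL, ND, NZ, RR, SS, TE

Level 0: LL
Level 1: DS, KN, PN
Level 2: CC, EY, KL, ND, NZ, RR, SS, TE
Level 3: CT, CV, HW, HX, KW, QO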